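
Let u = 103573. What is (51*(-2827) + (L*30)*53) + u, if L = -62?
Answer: -139184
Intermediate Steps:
(51*(-2827) + (L*30)*53) + u = (51*(-2827) - 62*30*53) + 103573 = (-144177 - 1860*53) + 103573 = (-144177 - 98580) + 103573 = -242757 + 103573 = -139184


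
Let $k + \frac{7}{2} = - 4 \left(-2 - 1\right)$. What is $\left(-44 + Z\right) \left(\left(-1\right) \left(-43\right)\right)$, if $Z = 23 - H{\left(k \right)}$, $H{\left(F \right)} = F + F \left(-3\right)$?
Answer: $-172$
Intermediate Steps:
$k = \frac{17}{2}$ ($k = - \frac{7}{2} - 4 \left(-2 - 1\right) = - \frac{7}{2} - -12 = - \frac{7}{2} + 12 = \frac{17}{2} \approx 8.5$)
$H{\left(F \right)} = - 2 F$ ($H{\left(F \right)} = F - 3 F = - 2 F$)
$Z = 40$ ($Z = 23 - \left(-2\right) \frac{17}{2} = 23 - -17 = 23 + 17 = 40$)
$\left(-44 + Z\right) \left(\left(-1\right) \left(-43\right)\right) = \left(-44 + 40\right) \left(\left(-1\right) \left(-43\right)\right) = \left(-4\right) 43 = -172$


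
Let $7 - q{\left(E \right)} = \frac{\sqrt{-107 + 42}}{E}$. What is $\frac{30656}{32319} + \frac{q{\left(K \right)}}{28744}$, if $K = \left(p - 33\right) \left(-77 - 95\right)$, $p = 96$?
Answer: $\frac{881402297}{928977336} + \frac{i \sqrt{65}}{311469984} \approx 0.94879 + 2.5885 \cdot 10^{-8} i$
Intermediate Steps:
$K = -10836$ ($K = \left(96 - 33\right) \left(-77 - 95\right) = 63 \left(-172\right) = -10836$)
$q{\left(E \right)} = 7 - \frac{i \sqrt{65}}{E}$ ($q{\left(E \right)} = 7 - \frac{\sqrt{-107 + 42}}{E} = 7 - \frac{\sqrt{-65}}{E} = 7 - \frac{i \sqrt{65}}{E}$)
$\frac{30656}{32319} + \frac{q{\left(K \right)}}{28744} = \frac{30656}{32319} + \frac{7 - \frac{i \sqrt{65}}{-10836}}{28744} = 30656 \cdot \frac{1}{32319} + \left(7 - i \sqrt{65} \left(- \frac{1}{10836}\right)\right) \frac{1}{28744} = \frac{30656}{32319} + \left(7 + \frac{i \sqrt{65}}{10836}\right) \frac{1}{28744} = \frac{30656}{32319} + \left(\frac{7}{28744} + \frac{i \sqrt{65}}{311469984}\right) = \frac{881402297}{928977336} + \frac{i \sqrt{65}}{311469984}$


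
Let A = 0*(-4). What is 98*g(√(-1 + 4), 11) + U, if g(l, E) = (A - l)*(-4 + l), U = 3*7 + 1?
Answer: -272 + 392*√3 ≈ 406.96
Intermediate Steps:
A = 0
U = 22 (U = 21 + 1 = 22)
g(l, E) = -l*(-4 + l) (g(l, E) = (0 - l)*(-4 + l) = (-l)*(-4 + l) = -l*(-4 + l))
98*g(√(-1 + 4), 11) + U = 98*(√(-1 + 4)*(4 - √(-1 + 4))) + 22 = 98*(√3*(4 - √3)) + 22 = 98*√3*(4 - √3) + 22 = 22 + 98*√3*(4 - √3)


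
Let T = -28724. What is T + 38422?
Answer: 9698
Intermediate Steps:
T + 38422 = -28724 + 38422 = 9698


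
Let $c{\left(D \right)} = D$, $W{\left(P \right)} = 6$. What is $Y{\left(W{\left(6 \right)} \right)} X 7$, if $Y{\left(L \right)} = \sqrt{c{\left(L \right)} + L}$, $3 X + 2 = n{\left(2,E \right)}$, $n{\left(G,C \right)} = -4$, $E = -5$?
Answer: $- 28 \sqrt{3} \approx -48.497$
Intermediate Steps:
$X = -2$ ($X = - \frac{2}{3} + \frac{1}{3} \left(-4\right) = - \frac{2}{3} - \frac{4}{3} = -2$)
$Y{\left(L \right)} = \sqrt{2} \sqrt{L}$ ($Y{\left(L \right)} = \sqrt{L + L} = \sqrt{2 L} = \sqrt{2} \sqrt{L}$)
$Y{\left(W{\left(6 \right)} \right)} X 7 = \sqrt{2} \sqrt{6} \left(-2\right) 7 = 2 \sqrt{3} \left(-2\right) 7 = - 4 \sqrt{3} \cdot 7 = - 28 \sqrt{3}$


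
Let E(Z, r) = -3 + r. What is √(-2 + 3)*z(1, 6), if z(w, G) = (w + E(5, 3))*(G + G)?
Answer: 12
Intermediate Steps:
z(w, G) = 2*G*w (z(w, G) = (w + (-3 + 3))*(G + G) = (w + 0)*(2*G) = w*(2*G) = 2*G*w)
√(-2 + 3)*z(1, 6) = √(-2 + 3)*(2*6*1) = √1*12 = 1*12 = 12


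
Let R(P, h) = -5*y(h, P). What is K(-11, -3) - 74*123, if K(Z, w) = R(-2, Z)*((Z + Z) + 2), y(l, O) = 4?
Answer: -8702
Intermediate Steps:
R(P, h) = -20 (R(P, h) = -5*4 = -20)
K(Z, w) = -40 - 40*Z (K(Z, w) = -20*((Z + Z) + 2) = -20*(2*Z + 2) = -20*(2 + 2*Z) = -40 - 40*Z)
K(-11, -3) - 74*123 = (-40 - 40*(-11)) - 74*123 = (-40 + 440) - 9102 = 400 - 9102 = -8702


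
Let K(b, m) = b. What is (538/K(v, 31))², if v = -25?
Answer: 289444/625 ≈ 463.11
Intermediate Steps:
(538/K(v, 31))² = (538/(-25))² = (538*(-1/25))² = (-538/25)² = 289444/625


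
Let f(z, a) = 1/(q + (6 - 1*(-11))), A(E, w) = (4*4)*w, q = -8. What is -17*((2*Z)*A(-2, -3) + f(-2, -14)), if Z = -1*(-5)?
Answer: 73423/9 ≈ 8158.1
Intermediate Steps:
Z = 5
A(E, w) = 16*w
f(z, a) = ⅑ (f(z, a) = 1/(-8 + (6 - 1*(-11))) = 1/(-8 + (6 + 11)) = 1/(-8 + 17) = 1/9 = ⅑)
-17*((2*Z)*A(-2, -3) + f(-2, -14)) = -17*((2*5)*(16*(-3)) + ⅑) = -17*(10*(-48) + ⅑) = -17*(-480 + ⅑) = -17*(-4319/9) = 73423/9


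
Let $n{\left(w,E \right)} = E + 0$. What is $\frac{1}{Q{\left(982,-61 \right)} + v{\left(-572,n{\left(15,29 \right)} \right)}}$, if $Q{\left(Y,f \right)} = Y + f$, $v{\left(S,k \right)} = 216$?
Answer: $\frac{1}{1137} \approx 0.00087951$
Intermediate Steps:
$n{\left(w,E \right)} = E$
$\frac{1}{Q{\left(982,-61 \right)} + v{\left(-572,n{\left(15,29 \right)} \right)}} = \frac{1}{\left(982 - 61\right) + 216} = \frac{1}{921 + 216} = \frac{1}{1137}$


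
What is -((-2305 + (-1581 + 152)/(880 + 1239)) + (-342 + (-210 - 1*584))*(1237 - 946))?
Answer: 705376268/2119 ≈ 3.3288e+5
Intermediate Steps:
-((-2305 + (-1581 + 152)/(880 + 1239)) + (-342 + (-210 - 1*584))*(1237 - 946)) = -((-2305 - 1429/2119) + (-342 + (-210 - 584))*291) = -((-2305 - 1429*1/2119) + (-342 - 794)*291) = -((-2305 - 1429/2119) - 1136*291) = -(-4885724/2119 - 330576) = -1*(-705376268/2119) = 705376268/2119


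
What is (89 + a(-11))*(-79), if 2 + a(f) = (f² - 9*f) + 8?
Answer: -24885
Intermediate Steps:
a(f) = 6 + f² - 9*f (a(f) = -2 + ((f² - 9*f) + 8) = -2 + (8 + f² - 9*f) = 6 + f² - 9*f)
(89 + a(-11))*(-79) = (89 + (6 + (-11)² - 9*(-11)))*(-79) = (89 + (6 + 121 + 99))*(-79) = (89 + 226)*(-79) = 315*(-79) = -24885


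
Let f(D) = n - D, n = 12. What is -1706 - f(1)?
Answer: -1717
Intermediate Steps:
f(D) = 12 - D
-1706 - f(1) = -1706 - (12 - 1*1) = -1706 - (12 - 1) = -1706 - 1*11 = -1706 - 11 = -1717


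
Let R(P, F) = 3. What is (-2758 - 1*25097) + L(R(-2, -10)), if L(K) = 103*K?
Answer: -27546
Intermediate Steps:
(-2758 - 1*25097) + L(R(-2, -10)) = (-2758 - 1*25097) + 103*3 = (-2758 - 25097) + 309 = -27855 + 309 = -27546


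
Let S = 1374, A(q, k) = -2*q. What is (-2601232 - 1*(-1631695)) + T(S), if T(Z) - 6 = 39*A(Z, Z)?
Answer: -1076703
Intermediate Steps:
T(Z) = 6 - 78*Z (T(Z) = 6 + 39*(-2*Z) = 6 - 78*Z)
(-2601232 - 1*(-1631695)) + T(S) = (-2601232 - 1*(-1631695)) + (6 - 78*1374) = (-2601232 + 1631695) + (6 - 107172) = -969537 - 107166 = -1076703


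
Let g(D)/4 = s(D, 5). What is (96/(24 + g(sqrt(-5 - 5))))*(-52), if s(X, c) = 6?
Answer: -104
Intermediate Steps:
g(D) = 24 (g(D) = 4*6 = 24)
(96/(24 + g(sqrt(-5 - 5))))*(-52) = (96/(24 + 24))*(-52) = (96/48)*(-52) = (96*(1/48))*(-52) = 2*(-52) = -104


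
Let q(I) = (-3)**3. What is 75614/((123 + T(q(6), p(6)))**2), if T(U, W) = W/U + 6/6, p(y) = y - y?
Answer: 37807/7688 ≈ 4.9177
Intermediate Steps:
q(I) = -27
p(y) = 0
T(U, W) = 1 + W/U (T(U, W) = W/U + 6*(1/6) = W/U + 1 = 1 + W/U)
75614/((123 + T(q(6), p(6)))**2) = 75614/((123 + (-27 + 0)/(-27))**2) = 75614/((123 - 1/27*(-27))**2) = 75614/((123 + 1)**2) = 75614/(124**2) = 75614/15376 = 75614*(1/15376) = 37807/7688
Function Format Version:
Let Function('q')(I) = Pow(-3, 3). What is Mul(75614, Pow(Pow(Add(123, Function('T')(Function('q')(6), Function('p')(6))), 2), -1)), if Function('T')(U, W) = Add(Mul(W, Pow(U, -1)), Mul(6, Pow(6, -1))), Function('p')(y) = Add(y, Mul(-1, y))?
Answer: Rational(37807, 7688) ≈ 4.9177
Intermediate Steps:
Function('q')(I) = -27
Function('p')(y) = 0
Function('T')(U, W) = Add(1, Mul(W, Pow(U, -1))) (Function('T')(U, W) = Add(Mul(W, Pow(U, -1)), Mul(6, Rational(1, 6))) = Add(Mul(W, Pow(U, -1)), 1) = Add(1, Mul(W, Pow(U, -1))))
Mul(75614, Pow(Pow(Add(123, Function('T')(Function('q')(6), Function('p')(6))), 2), -1)) = Mul(75614, Pow(Pow(Add(123, Mul(Pow(-27, -1), Add(-27, 0))), 2), -1)) = Mul(75614, Pow(Pow(Add(123, Mul(Rational(-1, 27), -27)), 2), -1)) = Mul(75614, Pow(Pow(Add(123, 1), 2), -1)) = Mul(75614, Pow(Pow(124, 2), -1)) = Mul(75614, Pow(15376, -1)) = Mul(75614, Rational(1, 15376)) = Rational(37807, 7688)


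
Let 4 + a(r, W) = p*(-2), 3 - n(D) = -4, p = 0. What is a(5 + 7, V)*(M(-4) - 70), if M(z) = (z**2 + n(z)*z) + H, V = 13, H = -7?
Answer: 356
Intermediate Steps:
n(D) = 7 (n(D) = 3 - 1*(-4) = 3 + 4 = 7)
M(z) = -7 + z**2 + 7*z (M(z) = (z**2 + 7*z) - 7 = -7 + z**2 + 7*z)
a(r, W) = -4 (a(r, W) = -4 + 0*(-2) = -4 + 0 = -4)
a(5 + 7, V)*(M(-4) - 70) = -4*((-7 + (-4)**2 + 7*(-4)) - 70) = -4*((-7 + 16 - 28) - 70) = -4*(-19 - 70) = -4*(-89) = 356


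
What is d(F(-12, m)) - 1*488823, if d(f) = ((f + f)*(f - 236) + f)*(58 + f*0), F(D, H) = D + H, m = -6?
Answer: 40485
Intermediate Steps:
d(f) = 58*f + 116*f*(-236 + f) (d(f) = ((2*f)*(-236 + f) + f)*(58 + 0) = (2*f*(-236 + f) + f)*58 = (f + 2*f*(-236 + f))*58 = 58*f + 116*f*(-236 + f))
d(F(-12, m)) - 1*488823 = 58*(-12 - 6)*(-471 + 2*(-12 - 6)) - 1*488823 = 58*(-18)*(-471 + 2*(-18)) - 488823 = 58*(-18)*(-471 - 36) - 488823 = 58*(-18)*(-507) - 488823 = 529308 - 488823 = 40485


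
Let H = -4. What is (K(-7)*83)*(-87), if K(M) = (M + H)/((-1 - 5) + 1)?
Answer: -79431/5 ≈ -15886.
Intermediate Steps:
K(M) = ⅘ - M/5 (K(M) = (M - 4)/((-1 - 5) + 1) = (-4 + M)/(-6 + 1) = (-4 + M)/(-5) = (-4 + M)*(-⅕) = ⅘ - M/5)
(K(-7)*83)*(-87) = ((⅘ - ⅕*(-7))*83)*(-87) = ((⅘ + 7/5)*83)*(-87) = ((11/5)*83)*(-87) = (913/5)*(-87) = -79431/5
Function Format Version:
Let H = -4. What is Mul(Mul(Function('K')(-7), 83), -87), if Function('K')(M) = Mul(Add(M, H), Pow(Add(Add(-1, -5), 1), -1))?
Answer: Rational(-79431, 5) ≈ -15886.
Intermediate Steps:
Function('K')(M) = Add(Rational(4, 5), Mul(Rational(-1, 5), M)) (Function('K')(M) = Mul(Add(M, -4), Pow(Add(Add(-1, -5), 1), -1)) = Mul(Add(-4, M), Pow(Add(-6, 1), -1)) = Mul(Add(-4, M), Pow(-5, -1)) = Mul(Add(-4, M), Rational(-1, 5)) = Add(Rational(4, 5), Mul(Rational(-1, 5), M)))
Mul(Mul(Function('K')(-7), 83), -87) = Mul(Mul(Add(Rational(4, 5), Mul(Rational(-1, 5), -7)), 83), -87) = Mul(Mul(Add(Rational(4, 5), Rational(7, 5)), 83), -87) = Mul(Mul(Rational(11, 5), 83), -87) = Mul(Rational(913, 5), -87) = Rational(-79431, 5)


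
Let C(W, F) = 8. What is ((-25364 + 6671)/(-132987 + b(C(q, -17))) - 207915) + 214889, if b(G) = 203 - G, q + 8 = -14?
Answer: 308703367/44264 ≈ 6974.1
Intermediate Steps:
q = -22 (q = -8 - 14 = -22)
((-25364 + 6671)/(-132987 + b(C(q, -17))) - 207915) + 214889 = ((-25364 + 6671)/(-132987 + (203 - 1*8)) - 207915) + 214889 = (-18693/(-132987 + (203 - 8)) - 207915) + 214889 = (-18693/(-132987 + 195) - 207915) + 214889 = (-18693/(-132792) - 207915) + 214889 = (-18693*(-1/132792) - 207915) + 214889 = (6231/44264 - 207915) + 214889 = -9203143329/44264 + 214889 = 308703367/44264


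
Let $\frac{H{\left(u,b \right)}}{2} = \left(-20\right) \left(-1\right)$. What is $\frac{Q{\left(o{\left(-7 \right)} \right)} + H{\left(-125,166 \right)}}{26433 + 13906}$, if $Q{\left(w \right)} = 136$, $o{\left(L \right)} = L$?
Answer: $\frac{176}{40339} \approx 0.004363$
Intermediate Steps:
$H{\left(u,b \right)} = 40$ ($H{\left(u,b \right)} = 2 \left(\left(-20\right) \left(-1\right)\right) = 2 \cdot 20 = 40$)
$\frac{Q{\left(o{\left(-7 \right)} \right)} + H{\left(-125,166 \right)}}{26433 + 13906} = \frac{136 + 40}{26433 + 13906} = \frac{176}{40339}$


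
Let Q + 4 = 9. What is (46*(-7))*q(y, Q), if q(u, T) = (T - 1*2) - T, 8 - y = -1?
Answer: 644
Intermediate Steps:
Q = 5 (Q = -4 + 9 = 5)
y = 9 (y = 8 - 1*(-1) = 8 + 1 = 9)
q(u, T) = -2 (q(u, T) = (T - 2) - T = (-2 + T) - T = -2)
(46*(-7))*q(y, Q) = (46*(-7))*(-2) = -322*(-2) = 644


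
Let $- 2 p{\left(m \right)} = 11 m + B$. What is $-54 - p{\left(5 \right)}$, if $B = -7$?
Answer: $-30$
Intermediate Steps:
$p{\left(m \right)} = \frac{7}{2} - \frac{11 m}{2}$ ($p{\left(m \right)} = - \frac{11 m - 7}{2} = - \frac{-7 + 11 m}{2} = \frac{7}{2} - \frac{11 m}{2}$)
$-54 - p{\left(5 \right)} = -54 - \left(\frac{7}{2} - \frac{55}{2}\right) = -54 - -24 = -54 + 24 = -30$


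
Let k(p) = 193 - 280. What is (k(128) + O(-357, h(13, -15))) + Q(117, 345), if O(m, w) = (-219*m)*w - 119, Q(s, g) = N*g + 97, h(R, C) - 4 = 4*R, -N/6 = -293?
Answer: 4984649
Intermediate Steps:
N = 1758 (N = -6*(-293) = 1758)
h(R, C) = 4 + 4*R
Q(s, g) = 97 + 1758*g (Q(s, g) = 1758*g + 97 = 97 + 1758*g)
k(p) = -87
O(m, w) = -119 - 219*m*w (O(m, w) = -219*m*w - 119 = -119 - 219*m*w)
(k(128) + O(-357, h(13, -15))) + Q(117, 345) = (-87 + (-119 - 219*(-357)*(4 + 4*13))) + (97 + 1758*345) = (-87 + (-119 - 219*(-357)*(4 + 52))) + (97 + 606510) = (-87 + (-119 - 219*(-357)*56)) + 606607 = (-87 + (-119 + 4378248)) + 606607 = (-87 + 4378129) + 606607 = 4378042 + 606607 = 4984649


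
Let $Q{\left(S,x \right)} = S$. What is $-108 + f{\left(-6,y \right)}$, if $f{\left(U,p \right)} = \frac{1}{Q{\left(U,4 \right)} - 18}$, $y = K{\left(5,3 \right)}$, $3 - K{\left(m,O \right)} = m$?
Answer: $- \frac{2593}{24} \approx -108.04$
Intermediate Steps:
$K{\left(m,O \right)} = 3 - m$
$y = -2$ ($y = 3 - 5 = -2$)
$f{\left(U,p \right)} = \frac{1}{-18 + U}$ ($f{\left(U,p \right)} = \frac{1}{U - 18} = \frac{1}{-18 + U}$)
$-108 + f{\left(-6,y \right)} = -108 + \frac{1}{-18 - 6} = -108 + \frac{1}{-24} = -108 - \frac{1}{24} = - \frac{2593}{24}$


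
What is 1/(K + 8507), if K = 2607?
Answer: 1/11114 ≈ 8.9977e-5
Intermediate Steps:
1/(K + 8507) = 1/(2607 + 8507) = 1/11114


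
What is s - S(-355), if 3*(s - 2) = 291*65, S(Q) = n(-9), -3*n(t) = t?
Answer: 6304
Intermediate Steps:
n(t) = -t/3
S(Q) = 3 (S(Q) = -1/3*(-9) = 3)
s = 6307 (s = 2 + (291*65)/3 = 2 + (1/3)*18915 = 2 + 6305 = 6307)
s - S(-355) = 6307 - 1*3 = 6307 - 3 = 6304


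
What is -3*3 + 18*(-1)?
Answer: -27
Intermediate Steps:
-3*3 + 18*(-1) = -9 - 18 = -27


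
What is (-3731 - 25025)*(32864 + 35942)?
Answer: -1978585336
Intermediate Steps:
(-3731 - 25025)*(32864 + 35942) = -28756*68806 = -1978585336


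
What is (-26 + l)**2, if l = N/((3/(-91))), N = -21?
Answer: 373321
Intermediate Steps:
l = 637 (l = -21/(3/(-91)) = -21/(3*(-1/91)) = -21/(-3/91) = -21*(-91/3) = 637)
(-26 + l)**2 = (-26 + 637)**2 = 611**2 = 373321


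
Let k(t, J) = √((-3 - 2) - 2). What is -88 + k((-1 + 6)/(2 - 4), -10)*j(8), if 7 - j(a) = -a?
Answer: -88 + 15*I*√7 ≈ -88.0 + 39.686*I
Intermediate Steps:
j(a) = 7 + a (j(a) = 7 - (-1)*a = 7 + a)
k(t, J) = I*√7 (k(t, J) = √(-5 - 2) = √(-7) = I*√7)
-88 + k((-1 + 6)/(2 - 4), -10)*j(8) = -88 + (I*√7)*(7 + 8) = -88 + (I*√7)*15 = -88 + 15*I*√7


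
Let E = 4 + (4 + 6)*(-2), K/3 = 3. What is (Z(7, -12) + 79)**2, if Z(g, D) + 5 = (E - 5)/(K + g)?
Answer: 1352569/256 ≈ 5283.5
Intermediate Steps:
K = 9 (K = 3*3 = 9)
E = -16 (E = 4 + 10*(-2) = 4 - 20 = -16)
Z(g, D) = -5 - 21/(9 + g) (Z(g, D) = -5 + (-16 - 5)/(9 + g) = -5 - 21/(9 + g))
(Z(7, -12) + 79)**2 = ((-66 - 5*7)/(9 + 7) + 79)**2 = ((-66 - 35)/16 + 79)**2 = ((1/16)*(-101) + 79)**2 = (-101/16 + 79)**2 = (1163/16)**2 = 1352569/256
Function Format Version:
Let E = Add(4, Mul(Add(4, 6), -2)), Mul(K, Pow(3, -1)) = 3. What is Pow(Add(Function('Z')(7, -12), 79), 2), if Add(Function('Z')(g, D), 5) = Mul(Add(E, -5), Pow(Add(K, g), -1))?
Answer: Rational(1352569, 256) ≈ 5283.5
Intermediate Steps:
K = 9 (K = Mul(3, 3) = 9)
E = -16 (E = Add(4, Mul(10, -2)) = Add(4, -20) = -16)
Function('Z')(g, D) = Add(-5, Mul(-21, Pow(Add(9, g), -1))) (Function('Z')(g, D) = Add(-5, Mul(Add(-16, -5), Pow(Add(9, g), -1))) = Add(-5, Mul(-21, Pow(Add(9, g), -1))))
Pow(Add(Function('Z')(7, -12), 79), 2) = Pow(Add(Mul(Pow(Add(9, 7), -1), Add(-66, Mul(-5, 7))), 79), 2) = Pow(Add(Mul(Pow(16, -1), Add(-66, -35)), 79), 2) = Pow(Add(Mul(Rational(1, 16), -101), 79), 2) = Pow(Add(Rational(-101, 16), 79), 2) = Pow(Rational(1163, 16), 2) = Rational(1352569, 256)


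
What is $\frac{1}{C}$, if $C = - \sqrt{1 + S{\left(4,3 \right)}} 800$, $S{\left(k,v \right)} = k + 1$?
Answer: $- \frac{\sqrt{6}}{4800} \approx -0.00051031$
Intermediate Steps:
$S{\left(k,v \right)} = 1 + k$
$C = - 800 \sqrt{6}$ ($C = - \sqrt{1 + \left(1 + 4\right)} 800 = - \sqrt{1 + 5} \cdot 800 = - \sqrt{6} \cdot 800 = - 800 \sqrt{6} \approx -1959.6$)
$\frac{1}{C} = \frac{1}{\left(-800\right) \sqrt{6}} = - \frac{\sqrt{6}}{4800}$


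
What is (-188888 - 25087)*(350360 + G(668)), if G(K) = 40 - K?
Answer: -74833904700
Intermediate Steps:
(-188888 - 25087)*(350360 + G(668)) = (-188888 - 25087)*(350360 + (40 - 1*668)) = -213975*(350360 + (40 - 668)) = -213975*(350360 - 628) = -213975*349732 = -74833904700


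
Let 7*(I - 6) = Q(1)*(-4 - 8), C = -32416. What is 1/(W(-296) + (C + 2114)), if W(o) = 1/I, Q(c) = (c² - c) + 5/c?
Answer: -18/545443 ≈ -3.3001e-5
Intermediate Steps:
Q(c) = c² - c + 5/c
I = -18/7 (I = 6 + ((1² - 1*1 + 5/1)*(-4 - 8))/7 = 6 + ((1 - 1 + 5*1)*(-12))/7 = 6 + ((1 - 1 + 5)*(-12))/7 = 6 + (5*(-12))/7 = 6 + (⅐)*(-60) = 6 - 60/7 = -18/7 ≈ -2.5714)
W(o) = -7/18 (W(o) = 1/(-18/7) = -7/18)
1/(W(-296) + (C + 2114)) = 1/(-7/18 + (-32416 + 2114)) = 1/(-7/18 - 30302) = 1/(-545443/18) = -18/545443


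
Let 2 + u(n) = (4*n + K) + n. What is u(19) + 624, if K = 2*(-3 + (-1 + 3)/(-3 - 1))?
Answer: 710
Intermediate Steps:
K = -7 (K = 2*(-3 + 2/(-4)) = 2*(-3 + 2*(-¼)) = 2*(-3 - ½) = 2*(-7/2) = -7)
u(n) = -9 + 5*n (u(n) = -2 + ((4*n - 7) + n) = -2 + ((-7 + 4*n) + n) = -2 + (-7 + 5*n) = -9 + 5*n)
u(19) + 624 = (-9 + 5*19) + 624 = (-9 + 95) + 624 = 86 + 624 = 710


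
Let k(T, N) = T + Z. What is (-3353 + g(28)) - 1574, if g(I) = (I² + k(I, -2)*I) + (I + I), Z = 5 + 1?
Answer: -3135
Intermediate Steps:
Z = 6
k(T, N) = 6 + T (k(T, N) = T + 6 = 6 + T)
g(I) = I² + 2*I + I*(6 + I) (g(I) = (I² + (6 + I)*I) + (I + I) = (I² + I*(6 + I)) + 2*I = I² + 2*I + I*(6 + I))
(-3353 + g(28)) - 1574 = (-3353 + 2*28*(4 + 28)) - 1574 = (-3353 + 2*28*32) - 1574 = (-3353 + 1792) - 1574 = -1561 - 1574 = -3135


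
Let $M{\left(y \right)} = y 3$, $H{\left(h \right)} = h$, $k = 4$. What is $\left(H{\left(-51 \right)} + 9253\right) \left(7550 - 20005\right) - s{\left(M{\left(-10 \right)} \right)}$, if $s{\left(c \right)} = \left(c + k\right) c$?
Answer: $-114611690$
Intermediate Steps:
$M{\left(y \right)} = 3 y$
$s{\left(c \right)} = c \left(4 + c\right)$ ($s{\left(c \right)} = \left(c + 4\right) c = \left(4 + c\right) c = c \left(4 + c\right)$)
$\left(H{\left(-51 \right)} + 9253\right) \left(7550 - 20005\right) - s{\left(M{\left(-10 \right)} \right)} = \left(-51 + 9253\right) \left(7550 - 20005\right) - 3 \left(-10\right) \left(4 + 3 \left(-10\right)\right) = 9202 \left(-12455\right) - - 30 \left(4 - 30\right) = -114610910 - \left(-30\right) \left(-26\right) = -114610910 - 780 = -114611690$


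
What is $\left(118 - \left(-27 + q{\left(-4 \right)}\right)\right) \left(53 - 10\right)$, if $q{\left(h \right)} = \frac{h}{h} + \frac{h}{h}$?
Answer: $6149$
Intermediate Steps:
$q{\left(h \right)} = 2$ ($q{\left(h \right)} = 1 + 1 = 2$)
$\left(118 - \left(-27 + q{\left(-4 \right)}\right)\right) \left(53 - 10\right) = \left(118 + \left(27 - 2\right)\right) \left(53 - 10\right) = \left(118 + \left(27 - 2\right)\right) 43 = \left(118 + 25\right) 43 = 143 \cdot 43 = 6149$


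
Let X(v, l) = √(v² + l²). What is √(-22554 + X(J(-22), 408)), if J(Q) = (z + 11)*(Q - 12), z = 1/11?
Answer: √(-2729034 + 748*√8077)/11 ≈ 148.32*I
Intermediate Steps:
z = 1/11 ≈ 0.090909
J(Q) = -1464/11 + 122*Q/11 (J(Q) = (1/11 + 11)*(Q - 12) = 122*(-12 + Q)/11 = -1464/11 + 122*Q/11)
X(v, l) = √(l² + v²)
√(-22554 + X(J(-22), 408)) = √(-22554 + √(408² + (-1464/11 + (122/11)*(-22))²)) = √(-22554 + √(166464 + (-1464/11 - 244)²)) = √(-22554 + √(166464 + (-4148/11)²)) = √(-22554 + √(166464 + 17205904/121)) = √(-22554 + √(37348048/121)) = √(-22554 + 68*√8077/11)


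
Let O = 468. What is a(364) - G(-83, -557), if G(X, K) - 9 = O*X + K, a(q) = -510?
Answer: 38882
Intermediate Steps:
G(X, K) = 9 + K + 468*X (G(X, K) = 9 + (468*X + K) = 9 + (K + 468*X) = 9 + K + 468*X)
a(364) - G(-83, -557) = -510 - (9 - 557 + 468*(-83)) = -510 - (9 - 557 - 38844) = -510 - 1*(-39392) = -510 + 39392 = 38882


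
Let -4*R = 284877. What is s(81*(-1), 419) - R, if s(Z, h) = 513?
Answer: 286929/4 ≈ 71732.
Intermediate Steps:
R = -284877/4 (R = -1/4*284877 = -284877/4 ≈ -71219.)
s(81*(-1), 419) - R = 513 - 1*(-284877/4) = 513 + 284877/4 = 286929/4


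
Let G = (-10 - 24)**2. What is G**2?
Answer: 1336336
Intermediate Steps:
G = 1156 (G = (-34)**2 = 1156)
G**2 = 1156**2 = 1336336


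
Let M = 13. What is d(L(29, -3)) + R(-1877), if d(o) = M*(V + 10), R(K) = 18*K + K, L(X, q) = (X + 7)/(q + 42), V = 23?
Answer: -35234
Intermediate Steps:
L(X, q) = (7 + X)/(42 + q)
R(K) = 19*K
d(o) = 429 (d(o) = 13*(23 + 10) = 13*33 = 429)
d(L(29, -3)) + R(-1877) = 429 + 19*(-1877) = 429 - 35663 = -35234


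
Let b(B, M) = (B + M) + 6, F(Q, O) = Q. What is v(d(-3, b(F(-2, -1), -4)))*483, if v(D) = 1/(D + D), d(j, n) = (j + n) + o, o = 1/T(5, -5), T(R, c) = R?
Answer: -345/4 ≈ -86.250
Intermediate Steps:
o = ⅕ (o = 1/5 = ⅕ ≈ 0.20000)
b(B, M) = 6 + B + M
d(j, n) = ⅕ + j + n (d(j, n) = (j + n) + ⅕ = ⅕ + j + n)
v(D) = 1/(2*D)
v(d(-3, b(F(-2, -1), -4)))*483 = (1/(2*(⅕ - 3 + (6 - 2 - 4))))*483 = (1/(2*(⅕ - 3 + 0)))*483 = (1/(2*(-14/5)))*483 = ((½)*(-5/14))*483 = -5/28*483 = -345/4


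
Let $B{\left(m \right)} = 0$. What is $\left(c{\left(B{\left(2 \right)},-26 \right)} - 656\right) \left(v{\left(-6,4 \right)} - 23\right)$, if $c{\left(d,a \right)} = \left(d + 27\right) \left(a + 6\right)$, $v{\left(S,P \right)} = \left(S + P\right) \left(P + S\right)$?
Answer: $22724$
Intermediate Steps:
$v{\left(S,P \right)} = \left(P + S\right)^{2}$ ($v{\left(S,P \right)} = \left(P + S\right) \left(P + S\right) = \left(P + S\right)^{2}$)
$c{\left(d,a \right)} = \left(6 + a\right) \left(27 + d\right)$ ($c{\left(d,a \right)} = \left(27 + d\right) \left(6 + a\right) = \left(6 + a\right) \left(27 + d\right)$)
$\left(c{\left(B{\left(2 \right)},-26 \right)} - 656\right) \left(v{\left(-6,4 \right)} - 23\right) = \left(\left(162 + 6 \cdot 0 + 27 \left(-26\right) - 0\right) - 656\right) \left(\left(4 - 6\right)^{2} - 23\right) = \left(\left(162 + 0 - 702 + 0\right) - 656\right) \left(\left(-2\right)^{2} - 23\right) = \left(-540 - 656\right) \left(4 - 23\right) = \left(-1196\right) \left(-19\right) = 22724$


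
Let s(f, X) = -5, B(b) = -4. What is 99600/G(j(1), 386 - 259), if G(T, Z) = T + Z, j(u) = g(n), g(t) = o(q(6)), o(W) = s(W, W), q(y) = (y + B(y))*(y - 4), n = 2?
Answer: 49800/61 ≈ 816.39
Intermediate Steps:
q(y) = (-4 + y)**2 (q(y) = (y - 4)*(y - 4) = (-4 + y)*(-4 + y) = (-4 + y)**2)
o(W) = -5
g(t) = -5
j(u) = -5
99600/G(j(1), 386 - 259) = 99600/(-5 + (386 - 259)) = 99600/(-5 + 127) = 99600/122 = 99600*(1/122) = 49800/61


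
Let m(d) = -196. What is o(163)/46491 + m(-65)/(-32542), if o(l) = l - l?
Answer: 98/16271 ≈ 0.0060230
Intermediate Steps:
o(l) = 0
o(163)/46491 + m(-65)/(-32542) = 0/46491 - 196/(-32542) = 0*(1/46491) - 196*(-1/32542) = 0 + 98/16271 = 98/16271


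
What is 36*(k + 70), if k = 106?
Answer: 6336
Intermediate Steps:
36*(k + 70) = 36*(106 + 70) = 36*176 = 6336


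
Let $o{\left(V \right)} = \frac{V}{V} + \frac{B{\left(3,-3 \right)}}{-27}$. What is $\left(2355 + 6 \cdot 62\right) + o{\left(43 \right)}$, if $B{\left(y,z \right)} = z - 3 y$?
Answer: $\frac{24556}{9} \approx 2728.4$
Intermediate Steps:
$o{\left(V \right)} = \frac{13}{9}$ ($o{\left(V \right)} = \frac{V}{V} + \frac{-3 - 9}{-27} = 1 + \left(-3 - 9\right) \left(- \frac{1}{27}\right) = 1 - - \frac{4}{9} = 1 + \frac{4}{9} = \frac{13}{9}$)
$\left(2355 + 6 \cdot 62\right) + o{\left(43 \right)} = \left(2355 + 6 \cdot 62\right) + \frac{13}{9} = \left(2355 + 372\right) + \frac{13}{9} = 2727 + \frac{13}{9} = \frac{24556}{9}$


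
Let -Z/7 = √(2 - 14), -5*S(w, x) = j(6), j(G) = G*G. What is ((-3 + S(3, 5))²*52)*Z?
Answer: -1893528*I*√3/25 ≈ -1.3119e+5*I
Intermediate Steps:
j(G) = G²
S(w, x) = -36/5 (S(w, x) = -⅕*6² = -⅕*36 = -36/5)
Z = -14*I*√3 (Z = -7*√(2 - 14) = -14*I*√3 ≈ -24.249*I)
((-3 + S(3, 5))²*52)*Z = ((-3 - 36/5)²*52)*(-14*I*√3) = ((-51/5)²*52)*(-14*I*√3) = ((2601/25)*52)*(-14*I*√3) = 135252*(-14*I*√3)/25 = -1893528*I*√3/25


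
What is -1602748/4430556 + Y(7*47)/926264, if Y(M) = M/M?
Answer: -371140835729/1025966130696 ≈ -0.36175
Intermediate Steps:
Y(M) = 1
-1602748/4430556 + Y(7*47)/926264 = -1602748/4430556 + 1/926264 = -1602748*1/4430556 + 1*(1/926264) = -400687/1107639 + 1/926264 = -371140835729/1025966130696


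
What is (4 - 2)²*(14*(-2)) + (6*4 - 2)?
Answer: -90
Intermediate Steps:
(4 - 2)²*(14*(-2)) + (6*4 - 2) = 2²*(-28) + (24 - 2) = 4*(-28) + 22 = -112 + 22 = -90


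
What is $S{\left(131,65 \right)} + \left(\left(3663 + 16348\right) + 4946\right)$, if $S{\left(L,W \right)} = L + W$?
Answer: $25153$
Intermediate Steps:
$S{\left(131,65 \right)} + \left(\left(3663 + 16348\right) + 4946\right) = \left(131 + 65\right) + \left(\left(3663 + 16348\right) + 4946\right) = 196 + \left(20011 + 4946\right) = 196 + 24957 = 25153$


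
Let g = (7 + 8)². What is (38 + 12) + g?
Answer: 275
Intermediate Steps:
g = 225 (g = 15² = 225)
(38 + 12) + g = (38 + 12) + 225 = 50 + 225 = 275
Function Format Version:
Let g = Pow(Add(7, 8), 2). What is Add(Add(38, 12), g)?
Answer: 275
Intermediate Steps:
g = 225 (g = Pow(15, 2) = 225)
Add(Add(38, 12), g) = Add(Add(38, 12), 225) = Add(50, 225) = 275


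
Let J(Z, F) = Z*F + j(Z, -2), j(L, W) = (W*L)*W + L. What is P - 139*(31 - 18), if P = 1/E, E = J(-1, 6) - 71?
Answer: -148175/82 ≈ -1807.0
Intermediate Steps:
j(L, W) = L + L*W² (j(L, W) = (L*W)*W + L = L*W² + L = L + L*W²)
J(Z, F) = 5*Z + F*Z (J(Z, F) = Z*F + Z*(1 + (-2)²) = F*Z + Z*(1 + 4) = F*Z + Z*5 = F*Z + 5*Z = 5*Z + F*Z)
E = -82 (E = -(5 + 6) - 71 = -1*11 - 71 = -11 - 71 = -82)
P = -1/82 (P = 1/(-82) = -1/82 ≈ -0.012195)
P - 139*(31 - 18) = -1/82 - 139*(31 - 18) = -1/82 - 139*13 = -1/82 - 1807 = -148175/82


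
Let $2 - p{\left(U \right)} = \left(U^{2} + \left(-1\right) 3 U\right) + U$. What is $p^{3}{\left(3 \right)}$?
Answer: $-1$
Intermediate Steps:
$p{\left(U \right)} = 2 - U^{2} + 2 U$ ($p{\left(U \right)} = 2 - \left(\left(U^{2} + \left(-1\right) 3 U\right) + U\right) = 2 - \left(\left(U^{2} - 3 U\right) + U\right) = 2 - \left(U^{2} - 2 U\right) = 2 - U^{2} + 2 U$)
$p^{3}{\left(3 \right)} = \left(2 - 3^{2} + 2 \cdot 3\right)^{3} = \left(2 - 9 + 6\right)^{3} = \left(-1\right)^{3} = -1$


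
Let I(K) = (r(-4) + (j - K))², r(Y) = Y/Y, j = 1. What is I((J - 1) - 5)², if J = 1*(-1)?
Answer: 6561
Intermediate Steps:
r(Y) = 1
J = -1
I(K) = (2 - K)² (I(K) = (1 + (1 - K))² = (2 - K)²)
I((J - 1) - 5)² = ((2 - ((-1 - 1) - 5))²)² = ((2 - (-2 - 5))²)² = ((2 - 1*(-7))²)² = ((2 + 7)²)² = (9²)² = 81² = 6561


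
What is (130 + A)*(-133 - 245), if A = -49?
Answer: -30618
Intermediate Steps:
(130 + A)*(-133 - 245) = (130 - 49)*(-133 - 245) = 81*(-378) = -30618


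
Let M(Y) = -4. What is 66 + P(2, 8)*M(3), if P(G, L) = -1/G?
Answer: 68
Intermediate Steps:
66 + P(2, 8)*M(3) = 66 - 1/2*(-4) = 66 + 2 = 68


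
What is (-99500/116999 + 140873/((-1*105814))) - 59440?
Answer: -735902067628967/12380132186 ≈ -59442.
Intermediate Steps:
(-99500/116999 + 140873/((-1*105814))) - 59440 = (-99500*1/116999 + 140873/(-105814)) - 59440 = (-99500/116999 + 140873*(-1/105814)) - 59440 = (-99500/116999 - 140873/105814) - 59440 = -27010493127/12380132186 - 59440 = -735902067628967/12380132186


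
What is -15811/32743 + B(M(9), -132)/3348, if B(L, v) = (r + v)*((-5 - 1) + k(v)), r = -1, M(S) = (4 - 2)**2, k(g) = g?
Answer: 91338299/18270594 ≈ 4.9992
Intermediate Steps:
M(S) = 4 (M(S) = 2**2 = 4)
B(L, v) = (-1 + v)*(-6 + v) (B(L, v) = (-1 + v)*((-5 - 1) + v) = (-1 + v)*(-6 + v))
-15811/32743 + B(M(9), -132)/3348 = -15811/32743 + (6 + (-132)**2 - 7*(-132))/3348 = -15811*1/32743 + (6 + 17424 + 924)*(1/3348) = -15811/32743 + 18354*(1/3348) = -15811/32743 + 3059/558 = 91338299/18270594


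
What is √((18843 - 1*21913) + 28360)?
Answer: 3*√2810 ≈ 159.03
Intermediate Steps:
√((18843 - 1*21913) + 28360) = √((18843 - 21913) + 28360) = √(-3070 + 28360) = √25290 = 3*√2810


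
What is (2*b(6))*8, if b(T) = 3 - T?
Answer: -48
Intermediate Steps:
(2*b(6))*8 = (2*(3 - 1*6))*8 = (2*(3 - 6))*8 = (2*(-3))*8 = -6*8 = -48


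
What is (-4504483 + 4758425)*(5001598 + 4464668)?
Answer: 2403882520572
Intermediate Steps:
(-4504483 + 4758425)*(5001598 + 4464668) = 253942*9466266 = 2403882520572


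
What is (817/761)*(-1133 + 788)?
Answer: -281865/761 ≈ -370.39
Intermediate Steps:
(817/761)*(-1133 + 788) = (817*(1/761))*(-345) = (817/761)*(-345) = -281865/761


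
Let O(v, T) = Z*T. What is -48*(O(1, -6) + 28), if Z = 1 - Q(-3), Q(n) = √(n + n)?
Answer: -1056 - 288*I*√6 ≈ -1056.0 - 705.45*I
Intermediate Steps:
Q(n) = √2*√n (Q(n) = √(2*n) = √2*√n)
Z = 1 - I*√6 (Z = 1 - √2*√(-3) = 1 - √2*I*√3 = 1 - I*√6 ≈ 1.0 - 2.4495*I)
O(v, T) = T*(1 - I*√6) (O(v, T) = (1 - I*√6)*T = T*(1 - I*√6))
-48*(O(1, -6) + 28) = -48*(-6*(1 - I*√6) + 28) = -48*((-6 + 6*I*√6) + 28) = -48*(22 + 6*I*√6) = -1056 - 288*I*√6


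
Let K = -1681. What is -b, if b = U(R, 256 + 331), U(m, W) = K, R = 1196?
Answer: 1681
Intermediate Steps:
U(m, W) = -1681
b = -1681
-b = -1*(-1681) = 1681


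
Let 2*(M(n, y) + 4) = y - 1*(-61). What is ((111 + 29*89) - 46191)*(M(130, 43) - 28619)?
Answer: 1242809929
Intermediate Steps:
M(n, y) = 53/2 + y/2 (M(n, y) = -4 + (y - 1*(-61))/2 = -4 + (y + 61)/2 = -4 + (61 + y)/2 = -4 + (61/2 + y/2) = 53/2 + y/2)
((111 + 29*89) - 46191)*(M(130, 43) - 28619) = ((111 + 29*89) - 46191)*((53/2 + (½)*43) - 28619) = ((111 + 2581) - 46191)*((53/2 + 43/2) - 28619) = (2692 - 46191)*(48 - 28619) = -43499*(-28571) = 1242809929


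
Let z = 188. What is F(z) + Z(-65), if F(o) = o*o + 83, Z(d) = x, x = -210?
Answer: 35217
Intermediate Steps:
Z(d) = -210
F(o) = 83 + o**2 (F(o) = o**2 + 83 = 83 + o**2)
F(z) + Z(-65) = (83 + 188**2) - 210 = (83 + 35344) - 210 = 35427 - 210 = 35217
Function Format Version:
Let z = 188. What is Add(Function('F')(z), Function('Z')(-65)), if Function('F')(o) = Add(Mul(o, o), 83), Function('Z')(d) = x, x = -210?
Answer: 35217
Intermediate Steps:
Function('Z')(d) = -210
Function('F')(o) = Add(83, Pow(o, 2)) (Function('F')(o) = Add(Pow(o, 2), 83) = Add(83, Pow(o, 2)))
Add(Function('F')(z), Function('Z')(-65)) = Add(Add(83, Pow(188, 2)), -210) = Add(Add(83, 35344), -210) = Add(35427, -210) = 35217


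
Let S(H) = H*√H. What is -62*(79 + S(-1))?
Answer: -4898 + 62*I ≈ -4898.0 + 62.0*I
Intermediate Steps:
S(H) = H^(3/2)
-62*(79 + S(-1)) = -62*(79 + (-1)^(3/2)) = -62*(79 - I) = -4898 + 62*I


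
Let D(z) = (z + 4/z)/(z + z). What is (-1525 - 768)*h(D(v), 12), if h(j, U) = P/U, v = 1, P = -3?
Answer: 2293/4 ≈ 573.25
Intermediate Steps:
D(z) = (z + 4/z)/(2*z) (D(z) = (z + 4/z)/((2*z)) = (z + 4/z)*(1/(2*z)) = (z + 4/z)/(2*z))
h(j, U) = -3/U
(-1525 - 768)*h(D(v), 12) = (-1525 - 768)*(-3/12) = -(-6879)/12 = -2293*(-¼) = 2293/4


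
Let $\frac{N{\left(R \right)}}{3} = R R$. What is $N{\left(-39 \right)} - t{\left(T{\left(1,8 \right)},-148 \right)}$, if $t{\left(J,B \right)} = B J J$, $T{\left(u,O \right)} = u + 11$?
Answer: $25875$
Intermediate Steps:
$T{\left(u,O \right)} = 11 + u$
$t{\left(J,B \right)} = B J^{2}$
$N{\left(R \right)} = 3 R^{2}$ ($N{\left(R \right)} = 3 R R = 3 R^{2}$)
$N{\left(-39 \right)} - t{\left(T{\left(1,8 \right)},-148 \right)} = 3 \left(-39\right)^{2} - - 148 \left(11 + 1\right)^{2} = 3 \cdot 1521 - - 148 \cdot 12^{2} = 4563 - \left(-148\right) 144 = 4563 - -21312 = 4563 + 21312 = 25875$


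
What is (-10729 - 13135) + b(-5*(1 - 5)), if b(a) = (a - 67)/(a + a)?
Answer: -954607/40 ≈ -23865.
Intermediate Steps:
b(a) = (-67 + a)/(2*a) (b(a) = (-67 + a)/((2*a)) = (-67 + a)*(1/(2*a)) = (-67 + a)/(2*a))
(-10729 - 13135) + b(-5*(1 - 5)) = (-10729 - 13135) + (-67 - 5*(1 - 5))/(2*((-5*(1 - 5)))) = -23864 + (-67 - 5*(-4))/(2*((-5*(-4)))) = -23864 + (½)*(-67 + 20)/20 = -23864 + (½)*(1/20)*(-47) = -23864 - 47/40 = -954607/40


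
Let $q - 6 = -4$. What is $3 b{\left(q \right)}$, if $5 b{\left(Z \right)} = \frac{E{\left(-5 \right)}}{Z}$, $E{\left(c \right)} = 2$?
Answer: $\frac{3}{5} \approx 0.6$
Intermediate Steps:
$q = 2$ ($q = 6 - 4 = 2$)
$b{\left(Z \right)} = \frac{2}{5 Z}$ ($b{\left(Z \right)} = \frac{2 \frac{1}{Z}}{5} = \frac{2}{5 Z}$)
$3 b{\left(q \right)} = 3 \frac{2}{5 \cdot 2} = 3 \cdot \frac{2}{5} \cdot \frac{1}{2} = 3 \cdot \frac{1}{5} = \frac{3}{5}$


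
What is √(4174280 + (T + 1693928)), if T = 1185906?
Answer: √7054114 ≈ 2656.0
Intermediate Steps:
√(4174280 + (T + 1693928)) = √(4174280 + (1185906 + 1693928)) = √(4174280 + 2879834) = √7054114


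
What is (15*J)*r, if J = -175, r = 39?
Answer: -102375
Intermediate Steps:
(15*J)*r = (15*(-175))*39 = -2625*39 = -102375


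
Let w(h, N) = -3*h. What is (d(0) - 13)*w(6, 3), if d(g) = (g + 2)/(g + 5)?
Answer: 1134/5 ≈ 226.80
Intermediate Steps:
d(g) = (2 + g)/(5 + g)
(d(0) - 13)*w(6, 3) = ((2 + 0)/(5 + 0) - 13)*(-3*6) = (2/5 - 13)*(-18) = ((⅕)*2 - 13)*(-18) = (⅖ - 13)*(-18) = -63/5*(-18) = 1134/5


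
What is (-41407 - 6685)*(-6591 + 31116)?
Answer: -1179456300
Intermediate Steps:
(-41407 - 6685)*(-6591 + 31116) = -48092*24525 = -1179456300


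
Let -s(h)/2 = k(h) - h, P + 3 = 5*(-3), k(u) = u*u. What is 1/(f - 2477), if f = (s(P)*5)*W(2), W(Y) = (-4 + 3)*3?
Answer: 1/7783 ≈ 0.00012849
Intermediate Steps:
k(u) = u**2
P = -18 (P = -3 + 5*(-3) = -3 - 15 = -18)
W(Y) = -3 (W(Y) = -1*3 = -3)
s(h) = -2*h**2 + 2*h (s(h) = -2*(h**2 - h) = -2*h**2 + 2*h)
f = 10260 (f = ((2*(-18)*(1 - 1*(-18)))*5)*(-3) = ((2*(-18)*(1 + 18))*5)*(-3) = ((2*(-18)*19)*5)*(-3) = -684*5*(-3) = -3420*(-3) = 10260)
1/(f - 2477) = 1/(10260 - 2477) = 1/7783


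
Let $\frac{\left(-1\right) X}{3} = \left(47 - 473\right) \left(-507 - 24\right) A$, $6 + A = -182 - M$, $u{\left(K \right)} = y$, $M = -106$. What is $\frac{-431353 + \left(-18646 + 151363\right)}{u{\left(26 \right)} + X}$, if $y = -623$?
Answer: $- \frac{298636}{55646053} \approx -0.0053667$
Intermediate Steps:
$u{\left(K \right)} = -623$
$A = -82$ ($A = -6 - 76 = -82$)
$X = 55646676$ ($X = - 3 \left(47 - 473\right) \left(-507 - 24\right) \left(-82\right) = - 3 \left(-426\right) \left(-531\right) \left(-82\right) = - 3 \cdot 226206 \left(-82\right) = \left(-3\right) \left(-18548892\right) = 55646676$)
$\frac{-431353 + \left(-18646 + 151363\right)}{u{\left(26 \right)} + X} = \frac{-431353 + \left(-18646 + 151363\right)}{-623 + 55646676} = \frac{-431353 + 132717}{55646053} = \left(-298636\right) \frac{1}{55646053} = - \frac{298636}{55646053}$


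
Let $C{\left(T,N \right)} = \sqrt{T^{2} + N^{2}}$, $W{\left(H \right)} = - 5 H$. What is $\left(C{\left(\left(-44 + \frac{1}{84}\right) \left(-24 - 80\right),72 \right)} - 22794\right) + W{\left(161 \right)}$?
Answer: $-23599 + \frac{2 \sqrt{2307932761}}{21} \approx -19024.0$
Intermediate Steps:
$C{\left(T,N \right)} = \sqrt{N^{2} + T^{2}}$
$\left(C{\left(\left(-44 + \frac{1}{84}\right) \left(-24 - 80\right),72 \right)} - 22794\right) + W{\left(161 \right)} = \left(\sqrt{72^{2} + \left(\left(-44 + \frac{1}{84}\right) \left(-24 - 80\right)\right)^{2}} - 22794\right) - 805 = \left(\sqrt{5184 + \left(\left(-44 + \frac{1}{84}\right) \left(-104\right)\right)^{2}} - 22794\right) - 805 = \left(\sqrt{5184 + \left(\left(- \frac{3695}{84}\right) \left(-104\right)\right)^{2}} - 22794\right) - 805 = \left(\sqrt{5184 + \left(\frac{96070}{21}\right)^{2}} - 22794\right) - 805 = \left(\sqrt{5184 + \frac{9229444900}{441}} - 22794\right) - 805 = \left(\sqrt{\frac{9231731044}{441}} - 22794\right) - 805 = \left(\frac{2 \sqrt{2307932761}}{21} - 22794\right) - 805 = \left(-22794 + \frac{2 \sqrt{2307932761}}{21}\right) - 805 = -23599 + \frac{2 \sqrt{2307932761}}{21}$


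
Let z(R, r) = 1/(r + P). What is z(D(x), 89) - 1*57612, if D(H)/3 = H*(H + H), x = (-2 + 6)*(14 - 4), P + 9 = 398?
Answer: -27538535/478 ≈ -57612.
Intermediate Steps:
P = 389 (P = -9 + 398 = 389)
x = 40 (x = 4*10 = 40)
D(H) = 6*H² (D(H) = 3*(H*(H + H)) = 3*(H*(2*H)) = 3*(2*H²) = 6*H²)
z(R, r) = 1/(389 + r) (z(R, r) = 1/(r + 389) = 1/(389 + r))
z(D(x), 89) - 1*57612 = 1/(389 + 89) - 1*57612 = 1/478 - 57612 = -27538535/478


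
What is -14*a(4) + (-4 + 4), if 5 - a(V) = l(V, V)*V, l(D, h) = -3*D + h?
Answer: -518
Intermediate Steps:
l(D, h) = h - 3*D
a(V) = 5 + 2*V² (a(V) = 5 - (V - 3*V)*V = 5 - (-2*V)*V = 5 - (-2)*V² = 5 + 2*V²)
-14*a(4) + (-4 + 4) = -14*(5 + 2*4²) + (-4 + 4) = -14*(5 + 2*16) + 0 = -14*(5 + 32) + 0 = -14*37 + 0 = -518 + 0 = -518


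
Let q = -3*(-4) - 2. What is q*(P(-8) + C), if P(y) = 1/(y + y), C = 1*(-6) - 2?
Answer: -645/8 ≈ -80.625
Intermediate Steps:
C = -8 (C = -6 - 2 = -8)
P(y) = 1/(2*y)
q = 10 (q = 12 - 2 = 10)
q*(P(-8) + C) = 10*((½)/(-8) - 8) = 10*((½)*(-⅛) - 8) = 10*(-1/16 - 8) = 10*(-129/16) = -645/8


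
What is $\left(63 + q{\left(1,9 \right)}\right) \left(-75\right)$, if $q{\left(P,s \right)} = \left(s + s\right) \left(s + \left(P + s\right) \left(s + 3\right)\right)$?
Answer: $-178875$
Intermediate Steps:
$q{\left(P,s \right)} = 2 s \left(s + \left(3 + s\right) \left(P + s\right)\right)$ ($q{\left(P,s \right)} = 2 s \left(s + \left(P + s\right) \left(3 + s\right)\right) = 2 s \left(s + \left(3 + s\right) \left(P + s\right)\right)$)
$\left(63 + q{\left(1,9 \right)}\right) \left(-75\right) = \left(63 + 2 \cdot 9 \left(9^{2} + 3 \cdot 1 + 4 \cdot 9 + 1 \cdot 9\right)\right) \left(-75\right) = \left(63 + 2 \cdot 9 \left(81 + 3 + 36 + 9\right)\right) \left(-75\right) = \left(63 + 2 \cdot 9 \cdot 129\right) \left(-75\right) = \left(63 + 2322\right) \left(-75\right) = 2385 \left(-75\right) = -178875$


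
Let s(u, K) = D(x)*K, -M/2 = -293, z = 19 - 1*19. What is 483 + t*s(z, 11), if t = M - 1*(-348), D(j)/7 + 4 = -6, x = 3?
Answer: -718697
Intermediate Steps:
D(j) = -70 (D(j) = -28 + 7*(-6) = -28 - 42 = -70)
z = 0 (z = 19 - 19 = 0)
M = 586 (M = -2*(-293) = 586)
s(u, K) = -70*K
t = 934 (t = 586 - 1*(-348) = 586 + 348 = 934)
483 + t*s(z, 11) = 483 + 934*(-70*11) = 483 + 934*(-770) = 483 - 719180 = -718697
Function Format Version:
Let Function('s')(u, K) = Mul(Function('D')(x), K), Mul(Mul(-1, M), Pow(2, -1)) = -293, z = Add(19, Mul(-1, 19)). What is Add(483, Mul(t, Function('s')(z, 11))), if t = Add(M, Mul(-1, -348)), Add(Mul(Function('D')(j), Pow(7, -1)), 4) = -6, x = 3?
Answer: -718697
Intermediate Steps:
Function('D')(j) = -70 (Function('D')(j) = Add(-28, Mul(7, -6)) = Add(-28, -42) = -70)
z = 0 (z = Add(19, -19) = 0)
M = 586 (M = Mul(-2, -293) = 586)
Function('s')(u, K) = Mul(-70, K)
t = 934 (t = Add(586, Mul(-1, -348)) = Add(586, 348) = 934)
Add(483, Mul(t, Function('s')(z, 11))) = Add(483, Mul(934, Mul(-70, 11))) = Add(483, Mul(934, -770)) = Add(483, -719180) = -718697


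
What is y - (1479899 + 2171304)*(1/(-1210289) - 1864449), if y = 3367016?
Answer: 8239024393698989310/1210289 ≈ 6.8075e+12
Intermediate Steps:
y - (1479899 + 2171304)*(1/(-1210289) - 1864449) = 3367016 - (1479899 + 2171304)*(1/(-1210289) - 1864449) = 3367016 - 3651203*(-1/1210289 - 1864449) = 3367016 - 3651203*(-2256522115762)/1210289 = 3367016 - 1*(-8239020318636561686/1210289) = 3367016 + 8239020318636561686/1210289 = 8239024393698989310/1210289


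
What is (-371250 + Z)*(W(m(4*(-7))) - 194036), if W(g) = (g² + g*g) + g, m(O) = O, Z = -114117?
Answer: 93431206032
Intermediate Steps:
W(g) = g + 2*g² (W(g) = (g² + g²) + g = 2*g² + g = g + 2*g²)
(-371250 + Z)*(W(m(4*(-7))) - 194036) = (-371250 - 114117)*((4*(-7))*(1 + 2*(4*(-7))) - 194036) = -485367*(-28*(1 + 2*(-28)) - 194036) = -485367*(-28*(1 - 56) - 194036) = -485367*(-28*(-55) - 194036) = -485367*(1540 - 194036) = -485367*(-192496) = 93431206032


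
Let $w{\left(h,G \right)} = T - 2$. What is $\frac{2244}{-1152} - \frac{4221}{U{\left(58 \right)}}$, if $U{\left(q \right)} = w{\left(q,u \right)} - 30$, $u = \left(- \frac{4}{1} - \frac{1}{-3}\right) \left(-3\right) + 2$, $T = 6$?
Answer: $\frac{200177}{1248} \approx 160.4$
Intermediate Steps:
$u = 13$ ($u = \left(\left(-4\right) 1 - - \frac{1}{3}\right) \left(-3\right) + 2 = \left(-4 + \frac{1}{3}\right) \left(-3\right) + 2 = \left(- \frac{11}{3}\right) \left(-3\right) + 2 = 11 + 2 = 13$)
$w{\left(h,G \right)} = 4$ ($w{\left(h,G \right)} = 6 - 2 = 4$)
$U{\left(q \right)} = -26$ ($U{\left(q \right)} = 4 - 30 = -26$)
$\frac{2244}{-1152} - \frac{4221}{U{\left(58 \right)}} = \frac{2244}{-1152} - \frac{4221}{-26} = 2244 \left(- \frac{1}{1152}\right) - - \frac{4221}{26} = - \frac{187}{96} + \frac{4221}{26} = \frac{200177}{1248}$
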